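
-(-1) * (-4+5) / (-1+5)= 1 / 4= 0.25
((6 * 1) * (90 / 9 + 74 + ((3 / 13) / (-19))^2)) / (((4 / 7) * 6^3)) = 11957785 / 2928432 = 4.08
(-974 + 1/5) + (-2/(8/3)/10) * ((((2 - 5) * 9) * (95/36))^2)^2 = -19802473587/10240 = -1933835.31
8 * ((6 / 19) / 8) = 6 / 19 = 0.32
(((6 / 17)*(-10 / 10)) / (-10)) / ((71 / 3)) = 9 / 6035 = 0.00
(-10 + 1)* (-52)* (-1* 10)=-4680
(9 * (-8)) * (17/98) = -612/49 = -12.49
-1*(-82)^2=-6724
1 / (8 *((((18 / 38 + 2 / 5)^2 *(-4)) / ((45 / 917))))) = -406125 / 202150816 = -0.00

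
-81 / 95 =-0.85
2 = 2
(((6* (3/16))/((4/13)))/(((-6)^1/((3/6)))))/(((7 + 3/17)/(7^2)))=-32487/15616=-2.08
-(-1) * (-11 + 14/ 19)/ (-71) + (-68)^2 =6237971/ 1349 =4624.14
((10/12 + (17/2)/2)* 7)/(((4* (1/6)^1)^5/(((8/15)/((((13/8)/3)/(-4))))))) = -69174/65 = -1064.22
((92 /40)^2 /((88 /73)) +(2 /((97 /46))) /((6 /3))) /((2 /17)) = 70561033 /1707200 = 41.33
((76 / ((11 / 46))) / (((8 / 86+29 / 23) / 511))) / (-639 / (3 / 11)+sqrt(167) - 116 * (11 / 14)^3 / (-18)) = -51.55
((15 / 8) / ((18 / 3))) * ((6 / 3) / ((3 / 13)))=65 / 24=2.71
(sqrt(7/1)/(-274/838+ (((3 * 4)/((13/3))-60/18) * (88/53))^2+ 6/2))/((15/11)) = 6563967267 * sqrt(7)/31778199520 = 0.55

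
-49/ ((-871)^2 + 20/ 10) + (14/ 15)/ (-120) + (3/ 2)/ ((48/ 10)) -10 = -8826364343/ 910371600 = -9.70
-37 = -37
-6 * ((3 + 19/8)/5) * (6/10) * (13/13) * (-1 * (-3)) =-1161/100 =-11.61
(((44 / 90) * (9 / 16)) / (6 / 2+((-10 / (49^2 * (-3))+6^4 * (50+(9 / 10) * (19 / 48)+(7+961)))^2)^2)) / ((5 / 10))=14805270568757245500 / 81671888834491581451473941854392051692061361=0.00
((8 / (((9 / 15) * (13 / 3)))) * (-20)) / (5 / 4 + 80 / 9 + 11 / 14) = -201600 / 35789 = -5.63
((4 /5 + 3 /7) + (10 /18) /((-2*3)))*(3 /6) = 2147 /3780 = 0.57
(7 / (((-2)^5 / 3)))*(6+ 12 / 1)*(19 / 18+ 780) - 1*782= -320263 / 32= -10008.22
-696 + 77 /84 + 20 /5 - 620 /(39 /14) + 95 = -127709 /156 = -818.65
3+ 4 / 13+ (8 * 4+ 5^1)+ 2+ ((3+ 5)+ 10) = 784 / 13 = 60.31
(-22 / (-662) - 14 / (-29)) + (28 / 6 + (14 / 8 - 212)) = -23621297 / 115188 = -205.07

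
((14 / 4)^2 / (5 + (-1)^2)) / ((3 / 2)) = 49 / 36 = 1.36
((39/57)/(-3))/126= -13/7182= -0.00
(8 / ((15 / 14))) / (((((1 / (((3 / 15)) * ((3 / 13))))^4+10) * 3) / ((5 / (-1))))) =-144 / 2550205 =-0.00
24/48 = 1/2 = 0.50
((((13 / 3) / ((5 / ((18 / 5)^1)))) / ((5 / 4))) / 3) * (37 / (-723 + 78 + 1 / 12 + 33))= -46176 / 917875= -0.05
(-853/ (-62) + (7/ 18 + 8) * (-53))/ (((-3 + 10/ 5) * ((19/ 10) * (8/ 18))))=300520/ 589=510.22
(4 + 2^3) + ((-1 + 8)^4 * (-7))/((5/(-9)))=151323/5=30264.60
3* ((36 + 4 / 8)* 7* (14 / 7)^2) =3066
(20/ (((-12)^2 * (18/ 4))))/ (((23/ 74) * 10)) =37/ 3726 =0.01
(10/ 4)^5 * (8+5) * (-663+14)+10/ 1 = -26365305/ 32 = -823915.78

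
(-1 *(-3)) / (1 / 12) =36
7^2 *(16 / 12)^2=784 / 9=87.11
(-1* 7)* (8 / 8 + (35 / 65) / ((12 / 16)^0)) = -140 / 13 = -10.77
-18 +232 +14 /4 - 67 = 301 /2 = 150.50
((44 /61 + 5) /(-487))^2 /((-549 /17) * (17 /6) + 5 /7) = -1705214 /1121664934079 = -0.00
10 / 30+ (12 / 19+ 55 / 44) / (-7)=103 / 1596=0.06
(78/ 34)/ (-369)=-13/ 2091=-0.01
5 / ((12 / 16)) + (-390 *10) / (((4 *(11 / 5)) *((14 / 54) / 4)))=-6831.00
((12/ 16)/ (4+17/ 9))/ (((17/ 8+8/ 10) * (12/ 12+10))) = 30/ 7579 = 0.00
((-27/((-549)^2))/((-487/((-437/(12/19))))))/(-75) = 8303/4892742900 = 0.00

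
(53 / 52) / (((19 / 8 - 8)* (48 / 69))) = -0.26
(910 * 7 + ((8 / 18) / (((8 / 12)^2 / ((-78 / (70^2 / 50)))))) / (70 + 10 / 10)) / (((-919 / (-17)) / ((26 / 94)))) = 4897623211 / 150268447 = 32.59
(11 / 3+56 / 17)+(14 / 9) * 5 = 2255 / 153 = 14.74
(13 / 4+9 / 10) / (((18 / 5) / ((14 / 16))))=581 / 576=1.01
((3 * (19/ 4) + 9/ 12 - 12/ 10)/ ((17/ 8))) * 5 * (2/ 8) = 138/ 17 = 8.12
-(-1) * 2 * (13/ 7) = 26/ 7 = 3.71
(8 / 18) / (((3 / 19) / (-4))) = -304 / 27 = -11.26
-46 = -46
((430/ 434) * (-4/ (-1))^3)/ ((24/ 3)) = 1720/ 217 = 7.93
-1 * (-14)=14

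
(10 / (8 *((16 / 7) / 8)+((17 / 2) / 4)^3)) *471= 16880640 / 42583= 396.42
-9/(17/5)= -45/17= -2.65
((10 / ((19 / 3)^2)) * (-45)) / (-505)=810 / 36461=0.02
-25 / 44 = -0.57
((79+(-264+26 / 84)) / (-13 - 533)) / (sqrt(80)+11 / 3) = -85327 / 4578756+7757* sqrt(5) / 381563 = 0.03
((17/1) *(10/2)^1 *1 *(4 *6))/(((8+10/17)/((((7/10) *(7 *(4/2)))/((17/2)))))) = 19992/73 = 273.86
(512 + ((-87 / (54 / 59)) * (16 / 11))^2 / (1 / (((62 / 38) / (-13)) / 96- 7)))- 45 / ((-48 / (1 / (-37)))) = -573237483907811 / 4299424272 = -133328.89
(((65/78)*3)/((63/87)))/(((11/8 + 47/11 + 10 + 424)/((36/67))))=76560/18145141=0.00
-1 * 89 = -89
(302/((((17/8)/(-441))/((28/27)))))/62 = -1657376/1581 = -1048.31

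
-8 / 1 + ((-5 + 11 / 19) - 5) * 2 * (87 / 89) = -44674 / 1691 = -26.42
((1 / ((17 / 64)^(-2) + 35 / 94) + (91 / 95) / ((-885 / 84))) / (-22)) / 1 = 11158501 / 11073770475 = 0.00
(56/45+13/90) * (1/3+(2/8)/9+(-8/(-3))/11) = 5975/7128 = 0.84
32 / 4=8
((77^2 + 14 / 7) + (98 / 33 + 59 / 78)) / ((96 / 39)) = 5091995 / 2112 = 2410.98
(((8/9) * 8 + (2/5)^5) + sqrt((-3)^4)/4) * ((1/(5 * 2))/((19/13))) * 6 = 13705601/3562500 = 3.85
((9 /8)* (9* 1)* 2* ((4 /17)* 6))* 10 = 4860 /17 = 285.88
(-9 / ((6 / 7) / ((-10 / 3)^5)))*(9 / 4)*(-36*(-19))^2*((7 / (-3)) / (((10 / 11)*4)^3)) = -1765804425 / 8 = -220725553.12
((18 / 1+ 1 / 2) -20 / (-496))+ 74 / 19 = 52857 / 2356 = 22.44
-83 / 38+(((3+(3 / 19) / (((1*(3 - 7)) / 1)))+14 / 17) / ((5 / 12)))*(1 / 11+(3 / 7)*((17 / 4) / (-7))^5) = -37840971205 / 22528371712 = -1.68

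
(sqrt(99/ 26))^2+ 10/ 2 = 229/ 26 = 8.81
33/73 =0.45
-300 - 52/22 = -3326/11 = -302.36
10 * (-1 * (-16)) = 160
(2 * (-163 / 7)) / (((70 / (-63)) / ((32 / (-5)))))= -46944 / 175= -268.25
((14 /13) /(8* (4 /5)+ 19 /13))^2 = 100 /5329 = 0.02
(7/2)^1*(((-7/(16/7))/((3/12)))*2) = -343/4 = -85.75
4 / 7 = 0.57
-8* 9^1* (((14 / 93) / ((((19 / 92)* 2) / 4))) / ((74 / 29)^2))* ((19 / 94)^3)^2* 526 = -264525095471511 / 457459119347431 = -0.58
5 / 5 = 1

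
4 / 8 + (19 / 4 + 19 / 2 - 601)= -2345 / 4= -586.25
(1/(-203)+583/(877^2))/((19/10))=-6507800/2966530553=-0.00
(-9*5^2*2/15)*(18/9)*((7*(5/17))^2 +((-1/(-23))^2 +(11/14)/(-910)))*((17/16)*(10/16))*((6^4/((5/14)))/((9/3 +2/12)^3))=-108359359014618/5613151817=-19304.55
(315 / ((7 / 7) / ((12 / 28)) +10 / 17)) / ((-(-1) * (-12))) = -5355 / 596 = -8.98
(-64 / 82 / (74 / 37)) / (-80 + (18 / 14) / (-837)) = 10416 / 2135321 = 0.00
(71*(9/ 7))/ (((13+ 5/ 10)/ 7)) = 142/ 3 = 47.33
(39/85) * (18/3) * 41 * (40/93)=48.55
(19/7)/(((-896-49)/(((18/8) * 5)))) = -19/588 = -0.03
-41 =-41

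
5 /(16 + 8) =5 /24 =0.21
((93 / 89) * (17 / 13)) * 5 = 7905 / 1157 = 6.83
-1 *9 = -9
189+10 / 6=572 / 3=190.67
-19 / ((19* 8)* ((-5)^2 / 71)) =-71 / 200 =-0.36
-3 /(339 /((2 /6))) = -1 /339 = -0.00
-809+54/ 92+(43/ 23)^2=-851603/ 1058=-804.92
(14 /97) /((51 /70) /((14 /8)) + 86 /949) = 1627535 /5716598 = 0.28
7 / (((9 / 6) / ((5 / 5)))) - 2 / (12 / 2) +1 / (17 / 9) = 248 / 51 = 4.86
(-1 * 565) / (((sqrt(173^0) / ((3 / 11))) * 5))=-339 / 11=-30.82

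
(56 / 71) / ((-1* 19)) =-0.04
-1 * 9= -9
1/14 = 0.07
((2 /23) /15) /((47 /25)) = 10 /3243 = 0.00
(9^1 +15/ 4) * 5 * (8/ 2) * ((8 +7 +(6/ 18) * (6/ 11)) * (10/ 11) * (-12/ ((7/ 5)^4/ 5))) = -54968.06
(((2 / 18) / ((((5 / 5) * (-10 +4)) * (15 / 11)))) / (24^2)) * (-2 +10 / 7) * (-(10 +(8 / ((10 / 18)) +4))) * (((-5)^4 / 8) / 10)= -3905 / 1306368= -0.00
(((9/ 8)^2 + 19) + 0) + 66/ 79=106687/ 5056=21.10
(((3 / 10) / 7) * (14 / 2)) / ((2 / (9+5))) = 21 / 10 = 2.10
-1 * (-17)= 17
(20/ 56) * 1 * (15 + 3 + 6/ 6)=95/ 14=6.79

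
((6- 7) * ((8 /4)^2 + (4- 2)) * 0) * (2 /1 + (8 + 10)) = 0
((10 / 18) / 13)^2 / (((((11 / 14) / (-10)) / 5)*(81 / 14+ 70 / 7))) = -245000 / 33277959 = -0.01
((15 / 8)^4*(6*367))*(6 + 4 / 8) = 724595625 / 4096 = 176903.23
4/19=0.21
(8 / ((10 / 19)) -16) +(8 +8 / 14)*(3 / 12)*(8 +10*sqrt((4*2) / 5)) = 43.45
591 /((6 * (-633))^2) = 197 /4808268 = 0.00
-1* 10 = -10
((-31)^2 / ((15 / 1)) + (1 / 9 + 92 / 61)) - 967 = -2474107 / 2745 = -901.31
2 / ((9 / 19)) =38 / 9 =4.22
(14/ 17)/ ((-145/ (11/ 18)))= -77/ 22185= -0.00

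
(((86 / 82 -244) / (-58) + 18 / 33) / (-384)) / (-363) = 123839 / 3646215936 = 0.00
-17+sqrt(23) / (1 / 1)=-17+sqrt(23)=-12.20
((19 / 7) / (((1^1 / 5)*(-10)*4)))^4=130321 / 9834496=0.01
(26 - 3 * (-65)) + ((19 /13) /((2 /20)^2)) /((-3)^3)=75671 /351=215.59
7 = 7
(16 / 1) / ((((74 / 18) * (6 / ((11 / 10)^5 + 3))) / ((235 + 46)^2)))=109215144033 / 462500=236140.85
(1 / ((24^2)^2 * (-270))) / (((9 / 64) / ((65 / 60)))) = -13 / 151165440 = -0.00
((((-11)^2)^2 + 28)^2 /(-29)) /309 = -215179561 /8961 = -24012.90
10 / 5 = 2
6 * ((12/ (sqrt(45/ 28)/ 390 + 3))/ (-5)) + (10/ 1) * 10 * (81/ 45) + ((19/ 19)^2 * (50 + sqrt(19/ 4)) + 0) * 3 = 3744 * sqrt(35)/ 4258795 + 3 * sqrt(19)/ 2 + 276992022/ 851759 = 331.74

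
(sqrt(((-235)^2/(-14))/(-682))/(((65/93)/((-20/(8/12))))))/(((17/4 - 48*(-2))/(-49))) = 59220*sqrt(2387)/57343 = 50.46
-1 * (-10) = 10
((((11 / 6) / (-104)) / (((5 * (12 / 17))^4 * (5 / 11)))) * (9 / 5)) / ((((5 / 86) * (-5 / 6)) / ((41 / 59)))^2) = -31411283348929 / 339397500000000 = -0.09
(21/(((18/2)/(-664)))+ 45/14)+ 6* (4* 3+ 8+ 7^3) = 26539/42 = 631.88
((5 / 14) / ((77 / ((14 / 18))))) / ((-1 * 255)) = -1 / 70686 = -0.00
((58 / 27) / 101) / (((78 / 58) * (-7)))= -1682 / 744471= -0.00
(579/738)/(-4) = -193/984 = -0.20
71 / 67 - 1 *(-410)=27541 / 67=411.06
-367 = -367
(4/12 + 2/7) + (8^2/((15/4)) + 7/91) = 8082/455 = 17.76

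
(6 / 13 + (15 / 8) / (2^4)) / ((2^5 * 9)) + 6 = 319595 / 53248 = 6.00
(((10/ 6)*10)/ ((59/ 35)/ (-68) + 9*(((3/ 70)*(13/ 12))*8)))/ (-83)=-119000/ 1966353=-0.06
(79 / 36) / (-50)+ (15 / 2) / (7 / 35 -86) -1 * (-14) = 3569803 / 257400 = 13.87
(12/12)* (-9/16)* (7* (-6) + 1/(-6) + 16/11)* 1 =8061/352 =22.90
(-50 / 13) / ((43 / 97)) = -4850 / 559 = -8.68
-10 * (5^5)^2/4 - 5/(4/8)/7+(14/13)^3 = -750927739899/30758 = -24414062.68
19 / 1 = 19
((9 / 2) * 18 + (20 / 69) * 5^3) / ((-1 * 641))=-8089 / 44229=-0.18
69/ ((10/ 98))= 3381/ 5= 676.20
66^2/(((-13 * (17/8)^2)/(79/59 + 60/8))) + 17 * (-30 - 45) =-428006181/221663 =-1930.89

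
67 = 67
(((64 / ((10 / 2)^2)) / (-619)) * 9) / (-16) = 36 / 15475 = 0.00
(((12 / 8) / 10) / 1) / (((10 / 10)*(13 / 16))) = 12 / 65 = 0.18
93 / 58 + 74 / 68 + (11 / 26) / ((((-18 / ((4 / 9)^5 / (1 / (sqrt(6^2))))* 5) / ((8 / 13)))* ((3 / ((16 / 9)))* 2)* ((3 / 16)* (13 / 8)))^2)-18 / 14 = 9272893385633634267495652 / 6595373137788317050070175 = 1.41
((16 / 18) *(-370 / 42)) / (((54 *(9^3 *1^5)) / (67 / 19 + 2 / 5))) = -55204 / 70681653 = -0.00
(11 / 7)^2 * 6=726 / 49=14.82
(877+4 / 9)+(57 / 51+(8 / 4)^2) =135032 / 153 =882.56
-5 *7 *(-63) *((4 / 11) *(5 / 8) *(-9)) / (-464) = 99225 / 10208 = 9.72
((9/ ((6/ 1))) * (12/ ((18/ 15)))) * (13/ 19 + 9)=2760/ 19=145.26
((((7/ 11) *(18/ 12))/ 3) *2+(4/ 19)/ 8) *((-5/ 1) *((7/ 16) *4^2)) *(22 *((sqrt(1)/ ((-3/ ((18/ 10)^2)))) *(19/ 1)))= 52353/ 5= 10470.60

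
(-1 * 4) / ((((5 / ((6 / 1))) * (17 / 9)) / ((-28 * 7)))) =42336 / 85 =498.07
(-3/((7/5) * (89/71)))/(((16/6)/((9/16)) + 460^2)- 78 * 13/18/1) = -28755/3558455761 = -0.00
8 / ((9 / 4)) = 32 / 9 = 3.56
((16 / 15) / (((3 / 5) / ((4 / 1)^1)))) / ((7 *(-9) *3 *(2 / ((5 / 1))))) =-160 / 1701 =-0.09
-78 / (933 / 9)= -234 / 311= -0.75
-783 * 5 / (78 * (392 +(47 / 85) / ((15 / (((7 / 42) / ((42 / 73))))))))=-209648250 / 1637389403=-0.13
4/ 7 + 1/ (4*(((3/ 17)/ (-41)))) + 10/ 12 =-1587/ 28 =-56.68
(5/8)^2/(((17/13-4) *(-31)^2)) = -65/430528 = -0.00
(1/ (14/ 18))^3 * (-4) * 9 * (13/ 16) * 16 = -341172/ 343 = -994.67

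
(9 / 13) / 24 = 3 / 104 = 0.03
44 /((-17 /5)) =-220 /17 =-12.94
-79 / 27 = -2.93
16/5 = 3.20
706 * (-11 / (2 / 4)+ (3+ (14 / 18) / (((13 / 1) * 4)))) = -3136405 / 234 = -13403.44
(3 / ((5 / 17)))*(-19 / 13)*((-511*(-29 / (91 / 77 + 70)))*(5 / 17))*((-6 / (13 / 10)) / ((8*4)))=533995 / 4056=131.66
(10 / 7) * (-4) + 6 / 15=-186 / 35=-5.31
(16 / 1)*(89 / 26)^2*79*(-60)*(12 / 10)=-180218592 / 169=-1066382.20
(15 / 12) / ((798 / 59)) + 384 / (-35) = -173629 / 15960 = -10.88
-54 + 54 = 0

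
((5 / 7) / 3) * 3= 5 / 7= 0.71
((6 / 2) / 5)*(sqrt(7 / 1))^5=147*sqrt(7) / 5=77.79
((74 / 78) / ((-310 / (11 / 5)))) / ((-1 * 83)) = 407 / 5017350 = 0.00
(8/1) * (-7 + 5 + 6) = 32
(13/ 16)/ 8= 13/ 128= 0.10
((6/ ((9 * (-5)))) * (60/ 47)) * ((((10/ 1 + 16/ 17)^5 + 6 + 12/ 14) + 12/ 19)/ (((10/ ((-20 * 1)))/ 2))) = 947517157599360/ 8875526107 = 106756.17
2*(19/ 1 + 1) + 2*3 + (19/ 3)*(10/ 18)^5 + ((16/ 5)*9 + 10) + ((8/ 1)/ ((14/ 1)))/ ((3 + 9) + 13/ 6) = 1795541737/ 21080493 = 85.18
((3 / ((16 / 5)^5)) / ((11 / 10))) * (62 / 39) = 484375 / 37486592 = 0.01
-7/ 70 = -1/ 10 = -0.10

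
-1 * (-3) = 3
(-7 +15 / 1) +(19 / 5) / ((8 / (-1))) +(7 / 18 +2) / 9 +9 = 54401 / 3240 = 16.79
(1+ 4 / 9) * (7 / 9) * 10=910 / 81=11.23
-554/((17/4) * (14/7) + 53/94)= -13019/213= -61.12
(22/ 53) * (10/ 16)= 55/ 212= 0.26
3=3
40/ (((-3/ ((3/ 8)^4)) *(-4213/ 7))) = 945/ 2157056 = 0.00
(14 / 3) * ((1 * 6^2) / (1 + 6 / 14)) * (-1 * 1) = -588 / 5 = -117.60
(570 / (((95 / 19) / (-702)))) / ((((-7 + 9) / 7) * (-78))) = 3591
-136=-136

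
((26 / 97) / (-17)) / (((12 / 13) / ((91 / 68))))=-15379 / 672792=-0.02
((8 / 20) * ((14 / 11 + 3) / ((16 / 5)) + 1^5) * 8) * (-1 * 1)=-411 / 55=-7.47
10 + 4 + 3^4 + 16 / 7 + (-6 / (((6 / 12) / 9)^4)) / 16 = -39268.71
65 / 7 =9.29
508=508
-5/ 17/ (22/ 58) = -145/ 187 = -0.78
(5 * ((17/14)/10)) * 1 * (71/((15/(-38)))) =-109.20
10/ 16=5/ 8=0.62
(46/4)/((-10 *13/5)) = -23/52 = -0.44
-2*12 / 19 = -24 / 19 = -1.26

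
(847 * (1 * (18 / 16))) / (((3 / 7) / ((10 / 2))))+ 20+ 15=89215 / 8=11151.88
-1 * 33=-33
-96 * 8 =-768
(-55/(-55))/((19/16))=16/19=0.84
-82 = -82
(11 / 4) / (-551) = -11 / 2204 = -0.00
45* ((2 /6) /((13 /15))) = 225 /13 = 17.31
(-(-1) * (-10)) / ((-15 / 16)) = 32 / 3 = 10.67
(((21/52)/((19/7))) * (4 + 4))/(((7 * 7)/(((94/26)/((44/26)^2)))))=141/4598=0.03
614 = 614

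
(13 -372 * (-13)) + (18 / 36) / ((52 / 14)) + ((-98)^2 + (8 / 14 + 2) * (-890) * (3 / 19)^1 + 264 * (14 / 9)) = 300896789 / 20748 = 14502.45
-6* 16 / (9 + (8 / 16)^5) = -3072 / 289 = -10.63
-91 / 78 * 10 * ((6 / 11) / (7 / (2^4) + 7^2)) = -160 / 1243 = -0.13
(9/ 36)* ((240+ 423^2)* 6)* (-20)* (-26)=139751820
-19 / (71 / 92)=-1748 / 71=-24.62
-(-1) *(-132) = -132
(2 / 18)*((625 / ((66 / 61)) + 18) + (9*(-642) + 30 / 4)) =-170770 / 297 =-574.98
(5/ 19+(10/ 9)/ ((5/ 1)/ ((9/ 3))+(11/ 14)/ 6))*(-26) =-197210/ 8607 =-22.91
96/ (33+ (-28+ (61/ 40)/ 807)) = 3098880/ 161461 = 19.19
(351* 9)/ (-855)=-351/ 95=-3.69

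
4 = 4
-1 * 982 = -982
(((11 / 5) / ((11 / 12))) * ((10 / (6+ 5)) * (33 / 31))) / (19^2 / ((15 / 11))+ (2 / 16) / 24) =0.01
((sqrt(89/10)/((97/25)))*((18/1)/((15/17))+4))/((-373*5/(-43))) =0.43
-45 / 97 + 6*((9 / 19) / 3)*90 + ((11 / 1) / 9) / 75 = 84.82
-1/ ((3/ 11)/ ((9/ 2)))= -33/ 2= -16.50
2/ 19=0.11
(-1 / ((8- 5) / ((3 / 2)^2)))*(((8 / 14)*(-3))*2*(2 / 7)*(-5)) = -180 / 49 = -3.67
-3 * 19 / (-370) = 57 / 370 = 0.15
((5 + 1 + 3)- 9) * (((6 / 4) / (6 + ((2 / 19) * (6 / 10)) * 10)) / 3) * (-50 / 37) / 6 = 0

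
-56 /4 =-14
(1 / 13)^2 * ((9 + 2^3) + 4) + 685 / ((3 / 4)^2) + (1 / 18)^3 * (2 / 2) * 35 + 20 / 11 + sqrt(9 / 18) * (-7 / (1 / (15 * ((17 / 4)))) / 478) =13223891137 / 10841688 - 1785 * sqrt(2) / 3824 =1219.07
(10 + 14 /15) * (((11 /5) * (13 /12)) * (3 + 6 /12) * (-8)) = -164164 /225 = -729.62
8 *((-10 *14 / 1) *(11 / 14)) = -880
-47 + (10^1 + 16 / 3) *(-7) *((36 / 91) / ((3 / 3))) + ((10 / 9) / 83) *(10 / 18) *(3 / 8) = -10424807 / 116532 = -89.46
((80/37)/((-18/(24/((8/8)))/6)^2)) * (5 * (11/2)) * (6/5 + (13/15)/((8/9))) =306240/37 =8276.76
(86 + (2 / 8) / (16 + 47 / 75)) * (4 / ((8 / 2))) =429043 / 4988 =86.02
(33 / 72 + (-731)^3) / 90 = -9374829373 / 2160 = -4340198.78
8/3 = 2.67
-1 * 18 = -18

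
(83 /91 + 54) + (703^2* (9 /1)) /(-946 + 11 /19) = -7600625138 /1634633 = -4649.74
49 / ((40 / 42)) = 1029 / 20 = 51.45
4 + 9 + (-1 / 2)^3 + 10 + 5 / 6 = 569 / 24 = 23.71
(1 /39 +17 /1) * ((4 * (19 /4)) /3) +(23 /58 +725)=5654269 /6786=833.23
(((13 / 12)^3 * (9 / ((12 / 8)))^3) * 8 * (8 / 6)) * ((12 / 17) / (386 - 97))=35152 / 4913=7.15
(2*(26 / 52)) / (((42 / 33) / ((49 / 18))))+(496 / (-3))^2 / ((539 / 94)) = 92543519 / 19404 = 4769.30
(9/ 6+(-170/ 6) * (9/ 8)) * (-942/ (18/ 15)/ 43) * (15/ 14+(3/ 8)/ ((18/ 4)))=6167745/ 9632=640.34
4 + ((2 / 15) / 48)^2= 518401 / 129600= 4.00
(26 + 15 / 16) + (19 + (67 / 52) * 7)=11431 / 208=54.96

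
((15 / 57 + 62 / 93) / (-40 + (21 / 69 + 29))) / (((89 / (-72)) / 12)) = 58512 / 69331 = 0.84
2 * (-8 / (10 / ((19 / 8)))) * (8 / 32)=-19 / 20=-0.95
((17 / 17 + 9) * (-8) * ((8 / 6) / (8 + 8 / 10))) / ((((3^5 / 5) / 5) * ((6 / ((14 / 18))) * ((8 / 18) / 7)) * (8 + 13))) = -8750 / 72171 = -0.12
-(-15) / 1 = 15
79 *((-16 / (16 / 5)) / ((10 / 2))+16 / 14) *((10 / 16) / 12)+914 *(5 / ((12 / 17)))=1450345 / 224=6474.75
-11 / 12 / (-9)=11 / 108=0.10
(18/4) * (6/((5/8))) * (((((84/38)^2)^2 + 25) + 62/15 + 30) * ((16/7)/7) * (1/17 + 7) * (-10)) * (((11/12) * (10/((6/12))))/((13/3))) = -493509013493760/1411246109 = -349697.34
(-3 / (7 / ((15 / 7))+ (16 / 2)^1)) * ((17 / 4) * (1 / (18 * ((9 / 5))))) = -425 / 12168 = -0.03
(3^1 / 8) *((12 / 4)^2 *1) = 27 / 8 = 3.38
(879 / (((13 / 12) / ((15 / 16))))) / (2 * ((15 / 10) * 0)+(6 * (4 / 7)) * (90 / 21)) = 51.77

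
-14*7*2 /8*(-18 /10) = 441 /10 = 44.10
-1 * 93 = -93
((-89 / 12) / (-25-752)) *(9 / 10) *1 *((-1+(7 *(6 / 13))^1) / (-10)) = -2581 / 1346800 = -0.00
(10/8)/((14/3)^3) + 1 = 11111/10976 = 1.01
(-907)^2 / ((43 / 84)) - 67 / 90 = 1607034.51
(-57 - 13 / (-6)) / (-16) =329 / 96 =3.43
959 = 959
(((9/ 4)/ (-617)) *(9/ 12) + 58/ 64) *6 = 53517/ 9872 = 5.42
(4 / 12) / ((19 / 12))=4 / 19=0.21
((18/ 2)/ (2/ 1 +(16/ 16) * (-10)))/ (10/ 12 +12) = -27/ 308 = -0.09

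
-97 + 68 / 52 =-1244 / 13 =-95.69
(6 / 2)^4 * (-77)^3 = -36979173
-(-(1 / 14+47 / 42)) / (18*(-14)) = -25 / 5292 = -0.00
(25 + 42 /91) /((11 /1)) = 331 /143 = 2.31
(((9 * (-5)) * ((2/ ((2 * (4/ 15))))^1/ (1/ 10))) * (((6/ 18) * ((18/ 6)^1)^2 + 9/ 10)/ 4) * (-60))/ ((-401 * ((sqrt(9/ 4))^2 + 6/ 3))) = -394875/ 6817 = -57.93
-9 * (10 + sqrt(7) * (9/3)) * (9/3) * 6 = -1620 - 486 * sqrt(7) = -2905.84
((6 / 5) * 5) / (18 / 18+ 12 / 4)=3 / 2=1.50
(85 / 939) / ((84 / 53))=4505 / 78876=0.06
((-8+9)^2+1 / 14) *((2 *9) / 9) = 15 / 7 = 2.14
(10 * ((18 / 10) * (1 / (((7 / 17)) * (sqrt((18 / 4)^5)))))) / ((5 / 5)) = 136 * sqrt(2) / 189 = 1.02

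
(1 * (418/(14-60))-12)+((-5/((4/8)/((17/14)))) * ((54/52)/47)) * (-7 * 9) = -117605/28106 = -4.18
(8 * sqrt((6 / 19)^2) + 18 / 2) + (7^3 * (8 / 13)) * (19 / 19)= 54983 / 247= 222.60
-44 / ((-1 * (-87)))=-44 / 87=-0.51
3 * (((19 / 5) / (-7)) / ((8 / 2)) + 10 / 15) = 223 / 140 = 1.59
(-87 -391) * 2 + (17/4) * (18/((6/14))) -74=-1703/2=-851.50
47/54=0.87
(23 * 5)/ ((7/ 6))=98.57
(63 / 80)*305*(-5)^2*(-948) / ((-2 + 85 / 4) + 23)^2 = -91079100 / 28561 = -3188.93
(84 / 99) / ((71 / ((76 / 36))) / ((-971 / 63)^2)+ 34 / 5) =2507957060 / 20517955953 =0.12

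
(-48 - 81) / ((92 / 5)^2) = -3225 / 8464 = -0.38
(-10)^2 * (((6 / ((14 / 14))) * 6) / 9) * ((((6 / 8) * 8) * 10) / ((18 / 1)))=4000 / 3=1333.33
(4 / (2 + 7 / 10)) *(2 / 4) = 0.74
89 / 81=1.10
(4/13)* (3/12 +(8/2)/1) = 17/13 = 1.31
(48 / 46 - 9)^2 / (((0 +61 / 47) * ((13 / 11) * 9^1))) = 4.59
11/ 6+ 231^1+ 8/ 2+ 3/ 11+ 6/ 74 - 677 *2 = -2727257/ 2442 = -1116.81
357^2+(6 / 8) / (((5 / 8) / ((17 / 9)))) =127451.27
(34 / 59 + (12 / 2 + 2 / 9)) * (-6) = -7220 / 177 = -40.79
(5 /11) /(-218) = -5 /2398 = -0.00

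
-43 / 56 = -0.77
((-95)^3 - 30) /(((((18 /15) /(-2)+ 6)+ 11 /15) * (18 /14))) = -30009175 /276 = -108728.89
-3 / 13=-0.23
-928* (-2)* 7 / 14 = 928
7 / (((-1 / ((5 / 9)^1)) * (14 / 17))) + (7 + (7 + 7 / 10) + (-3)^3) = -766 / 45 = -17.02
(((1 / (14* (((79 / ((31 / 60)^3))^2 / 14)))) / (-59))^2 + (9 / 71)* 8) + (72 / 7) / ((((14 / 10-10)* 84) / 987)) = -82242993367511031912056215654903057669 / 6307427065639883379388416000000000000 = -13.04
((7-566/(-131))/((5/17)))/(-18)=-25211/11790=-2.14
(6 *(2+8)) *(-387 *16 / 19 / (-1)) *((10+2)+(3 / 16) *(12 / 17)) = 76626000 / 323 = 237232.20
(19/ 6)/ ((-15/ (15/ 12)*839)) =-19/ 60408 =-0.00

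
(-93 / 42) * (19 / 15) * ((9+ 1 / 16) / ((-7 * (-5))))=-17081 / 23520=-0.73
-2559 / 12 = -853 / 4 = -213.25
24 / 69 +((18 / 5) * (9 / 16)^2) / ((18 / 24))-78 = -280171 / 3680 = -76.13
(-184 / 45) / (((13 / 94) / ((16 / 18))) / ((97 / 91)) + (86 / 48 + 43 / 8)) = -13421696 / 24003555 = -0.56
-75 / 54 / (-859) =25 / 15462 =0.00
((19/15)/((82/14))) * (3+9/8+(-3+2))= 665/984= 0.68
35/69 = 0.51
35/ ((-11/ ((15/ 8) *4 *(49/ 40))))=-5145/ 176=-29.23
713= 713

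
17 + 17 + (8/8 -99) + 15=-49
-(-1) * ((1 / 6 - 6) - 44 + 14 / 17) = -49.01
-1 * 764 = -764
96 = 96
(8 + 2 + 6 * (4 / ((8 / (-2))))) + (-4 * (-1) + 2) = 10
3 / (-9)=-1 / 3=-0.33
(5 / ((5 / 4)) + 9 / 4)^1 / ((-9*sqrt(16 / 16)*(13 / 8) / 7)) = -350 / 117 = -2.99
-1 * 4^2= -16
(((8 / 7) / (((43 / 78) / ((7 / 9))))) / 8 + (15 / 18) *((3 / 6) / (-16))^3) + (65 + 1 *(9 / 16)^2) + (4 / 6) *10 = 72.18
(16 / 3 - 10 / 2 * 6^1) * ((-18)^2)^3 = -838968192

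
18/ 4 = 9/ 2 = 4.50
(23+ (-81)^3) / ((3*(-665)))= 531418 / 1995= 266.37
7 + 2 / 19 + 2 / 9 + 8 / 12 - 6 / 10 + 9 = 14017 / 855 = 16.39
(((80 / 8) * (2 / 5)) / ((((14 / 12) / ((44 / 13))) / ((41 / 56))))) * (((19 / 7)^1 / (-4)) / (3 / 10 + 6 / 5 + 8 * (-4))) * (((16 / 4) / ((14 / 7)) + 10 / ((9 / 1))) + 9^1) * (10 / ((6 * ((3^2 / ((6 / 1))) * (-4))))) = -4670105 / 7343973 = -0.64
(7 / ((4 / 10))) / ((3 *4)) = 35 / 24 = 1.46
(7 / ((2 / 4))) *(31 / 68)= 217 / 34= 6.38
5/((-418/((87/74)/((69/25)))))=-3625/711436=-0.01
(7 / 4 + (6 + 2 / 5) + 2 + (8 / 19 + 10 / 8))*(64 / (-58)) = -35936 / 2755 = -13.04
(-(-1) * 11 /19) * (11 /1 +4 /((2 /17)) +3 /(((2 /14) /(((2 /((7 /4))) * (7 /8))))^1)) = 726 /19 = 38.21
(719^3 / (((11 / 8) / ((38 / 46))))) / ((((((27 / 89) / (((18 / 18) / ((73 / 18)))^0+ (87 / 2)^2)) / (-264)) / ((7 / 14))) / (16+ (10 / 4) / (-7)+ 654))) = -59498805729266712500 / 483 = -123185933186887603.52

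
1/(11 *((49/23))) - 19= -10218/539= -18.96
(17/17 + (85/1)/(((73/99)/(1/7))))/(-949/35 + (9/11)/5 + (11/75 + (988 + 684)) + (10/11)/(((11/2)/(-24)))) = 81003450/7610912621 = 0.01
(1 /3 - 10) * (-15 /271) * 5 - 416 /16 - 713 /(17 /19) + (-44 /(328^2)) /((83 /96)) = -527215027024 /642782461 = -820.21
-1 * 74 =-74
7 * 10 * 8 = 560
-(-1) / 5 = 1 / 5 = 0.20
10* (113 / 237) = 1130 / 237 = 4.77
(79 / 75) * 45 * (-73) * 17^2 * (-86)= 429999054 / 5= 85999810.80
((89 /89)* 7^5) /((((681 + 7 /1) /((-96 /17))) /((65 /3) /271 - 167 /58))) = 2218540807 /5744929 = 386.17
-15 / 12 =-5 / 4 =-1.25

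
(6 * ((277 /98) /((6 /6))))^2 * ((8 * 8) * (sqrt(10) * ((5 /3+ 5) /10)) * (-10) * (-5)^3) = 36829920000 * sqrt(10) /2401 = 48507469.07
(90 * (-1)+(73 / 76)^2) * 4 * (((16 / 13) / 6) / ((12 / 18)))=-514511 / 4693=-109.63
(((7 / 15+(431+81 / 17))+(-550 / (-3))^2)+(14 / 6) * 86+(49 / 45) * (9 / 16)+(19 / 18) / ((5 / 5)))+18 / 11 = 512399651 / 14960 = 34251.31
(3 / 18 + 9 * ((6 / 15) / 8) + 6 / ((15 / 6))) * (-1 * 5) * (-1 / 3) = 181 / 36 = 5.03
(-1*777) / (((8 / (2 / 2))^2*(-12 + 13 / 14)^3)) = 266511 / 29791000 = 0.01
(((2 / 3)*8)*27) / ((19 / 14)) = 106.11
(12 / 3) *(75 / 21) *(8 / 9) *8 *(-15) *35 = -160000 / 3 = -53333.33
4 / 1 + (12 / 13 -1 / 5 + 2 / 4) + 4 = 1199 / 130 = 9.22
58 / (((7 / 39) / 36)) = 81432 / 7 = 11633.14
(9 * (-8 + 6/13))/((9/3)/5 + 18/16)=-11760/299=-39.33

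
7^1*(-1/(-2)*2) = 7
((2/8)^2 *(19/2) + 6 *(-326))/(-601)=62573/19232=3.25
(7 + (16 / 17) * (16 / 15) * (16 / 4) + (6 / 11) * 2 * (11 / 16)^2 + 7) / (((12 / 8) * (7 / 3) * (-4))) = -302431 / 228480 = -1.32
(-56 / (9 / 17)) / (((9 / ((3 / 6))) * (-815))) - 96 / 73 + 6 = 22611878 / 4819095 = 4.69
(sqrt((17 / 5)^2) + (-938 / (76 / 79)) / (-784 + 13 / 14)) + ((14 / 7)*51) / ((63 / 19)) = 774393824 / 21871185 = 35.41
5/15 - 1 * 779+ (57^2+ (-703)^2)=1490038/3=496679.33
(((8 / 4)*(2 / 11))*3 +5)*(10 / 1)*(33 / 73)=2010 / 73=27.53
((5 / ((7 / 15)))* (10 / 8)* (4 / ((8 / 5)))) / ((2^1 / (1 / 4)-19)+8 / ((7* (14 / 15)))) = -13125 / 3832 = -3.43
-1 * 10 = -10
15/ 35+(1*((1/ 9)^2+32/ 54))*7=2644/ 567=4.66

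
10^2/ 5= 20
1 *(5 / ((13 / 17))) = 85 / 13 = 6.54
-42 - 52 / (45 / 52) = -4594 / 45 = -102.09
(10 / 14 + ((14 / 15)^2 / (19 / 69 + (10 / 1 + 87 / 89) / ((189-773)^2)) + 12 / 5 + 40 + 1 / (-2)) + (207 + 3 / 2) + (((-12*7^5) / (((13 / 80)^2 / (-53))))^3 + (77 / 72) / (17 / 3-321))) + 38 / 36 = 200110984526786745313733922143651568018866200969 / 3016818435842688531600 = 66331795824792386516873240.00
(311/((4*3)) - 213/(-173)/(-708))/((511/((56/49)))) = 906904/15647331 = 0.06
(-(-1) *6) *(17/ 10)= 51/ 5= 10.20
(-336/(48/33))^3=-12326391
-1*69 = -69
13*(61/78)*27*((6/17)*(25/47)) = 41175/799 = 51.53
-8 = -8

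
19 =19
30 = 30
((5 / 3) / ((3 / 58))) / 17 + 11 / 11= 443 / 153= 2.90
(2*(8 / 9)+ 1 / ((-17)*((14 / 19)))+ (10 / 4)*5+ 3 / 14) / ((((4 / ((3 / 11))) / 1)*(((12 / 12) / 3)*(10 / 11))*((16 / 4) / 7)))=30871 / 5440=5.67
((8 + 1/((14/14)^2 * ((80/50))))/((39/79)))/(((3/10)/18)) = 27255/26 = 1048.27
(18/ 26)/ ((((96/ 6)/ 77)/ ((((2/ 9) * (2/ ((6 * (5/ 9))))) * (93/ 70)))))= 3069/ 5200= 0.59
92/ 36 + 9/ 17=472/ 153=3.08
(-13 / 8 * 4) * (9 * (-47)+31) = 2548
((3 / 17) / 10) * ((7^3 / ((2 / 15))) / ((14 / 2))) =441 / 68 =6.49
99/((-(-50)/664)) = 32868/25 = 1314.72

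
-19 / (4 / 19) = -361 / 4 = -90.25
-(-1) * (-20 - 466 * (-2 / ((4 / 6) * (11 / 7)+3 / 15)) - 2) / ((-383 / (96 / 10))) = -4558944 / 250865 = -18.17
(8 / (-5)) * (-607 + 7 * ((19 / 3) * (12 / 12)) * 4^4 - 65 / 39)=-257776 / 15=-17185.07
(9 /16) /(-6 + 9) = 3 /16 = 0.19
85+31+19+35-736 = -566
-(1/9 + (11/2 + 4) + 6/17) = -3049/306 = -9.96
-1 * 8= -8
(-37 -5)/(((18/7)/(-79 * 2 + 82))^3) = 263495344/243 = 1084342.98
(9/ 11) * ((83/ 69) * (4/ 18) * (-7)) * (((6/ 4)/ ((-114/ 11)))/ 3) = 581/ 7866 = 0.07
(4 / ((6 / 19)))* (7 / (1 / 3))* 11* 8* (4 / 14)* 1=6688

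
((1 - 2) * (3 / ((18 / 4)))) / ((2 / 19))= -6.33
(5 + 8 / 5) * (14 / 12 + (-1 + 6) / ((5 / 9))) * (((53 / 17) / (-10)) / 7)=-35563 / 11900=-2.99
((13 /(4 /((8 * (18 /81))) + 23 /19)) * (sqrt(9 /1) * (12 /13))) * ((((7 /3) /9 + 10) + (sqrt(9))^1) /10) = 54416 /3945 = 13.79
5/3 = 1.67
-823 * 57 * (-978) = 45878958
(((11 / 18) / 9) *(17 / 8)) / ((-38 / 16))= -187 / 3078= -0.06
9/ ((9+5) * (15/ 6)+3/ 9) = 27/ 106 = 0.25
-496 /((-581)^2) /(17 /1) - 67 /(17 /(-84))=1899792812 /5738537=331.06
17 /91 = 0.19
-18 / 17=-1.06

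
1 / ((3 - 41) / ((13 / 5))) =-13 / 190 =-0.07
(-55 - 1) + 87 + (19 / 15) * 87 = 706 / 5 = 141.20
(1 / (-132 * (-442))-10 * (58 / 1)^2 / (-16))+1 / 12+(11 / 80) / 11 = 408912841 / 194480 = 2102.60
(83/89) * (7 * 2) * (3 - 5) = -2324/89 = -26.11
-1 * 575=-575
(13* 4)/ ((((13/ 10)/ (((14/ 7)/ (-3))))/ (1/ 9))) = -80/ 27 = -2.96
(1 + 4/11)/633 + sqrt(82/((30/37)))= 10.06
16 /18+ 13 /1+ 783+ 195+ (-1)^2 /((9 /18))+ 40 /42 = 62675 /63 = 994.84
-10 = -10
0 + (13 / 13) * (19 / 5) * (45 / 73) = 171 / 73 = 2.34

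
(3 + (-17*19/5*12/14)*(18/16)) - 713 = -108121/140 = -772.29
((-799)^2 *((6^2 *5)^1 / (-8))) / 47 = -611235 / 2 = -305617.50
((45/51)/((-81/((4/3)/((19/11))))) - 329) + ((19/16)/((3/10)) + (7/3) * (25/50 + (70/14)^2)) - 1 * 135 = -400.55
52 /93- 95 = -8783 /93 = -94.44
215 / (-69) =-3.12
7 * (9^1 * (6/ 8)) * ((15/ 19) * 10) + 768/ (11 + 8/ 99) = 18439191/ 41686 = 442.34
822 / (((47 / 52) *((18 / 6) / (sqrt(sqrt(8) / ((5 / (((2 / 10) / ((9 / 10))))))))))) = 28496 *2^(1 / 4) *sqrt(5) / 705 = 107.48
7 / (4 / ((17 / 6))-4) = -119 / 44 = -2.70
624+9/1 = 633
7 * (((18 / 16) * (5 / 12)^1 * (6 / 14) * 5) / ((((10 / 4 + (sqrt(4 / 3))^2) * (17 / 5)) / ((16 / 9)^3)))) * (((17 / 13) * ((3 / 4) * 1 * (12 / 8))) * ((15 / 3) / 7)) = 20000 / 6279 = 3.19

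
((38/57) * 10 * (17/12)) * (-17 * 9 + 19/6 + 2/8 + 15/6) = -1389.12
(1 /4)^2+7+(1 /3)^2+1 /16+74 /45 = 8.88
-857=-857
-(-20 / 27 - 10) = 290 / 27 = 10.74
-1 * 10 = -10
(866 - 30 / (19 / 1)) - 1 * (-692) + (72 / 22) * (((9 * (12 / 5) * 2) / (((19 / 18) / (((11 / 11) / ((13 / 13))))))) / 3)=1673116 / 1045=1601.07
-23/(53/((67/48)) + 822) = -1541/57618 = -0.03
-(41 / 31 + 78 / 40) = -2029 / 620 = -3.27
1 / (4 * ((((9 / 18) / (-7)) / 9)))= -63 / 2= -31.50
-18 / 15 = -6 / 5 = -1.20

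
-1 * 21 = -21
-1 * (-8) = 8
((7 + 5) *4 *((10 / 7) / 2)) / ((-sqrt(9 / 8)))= -32.32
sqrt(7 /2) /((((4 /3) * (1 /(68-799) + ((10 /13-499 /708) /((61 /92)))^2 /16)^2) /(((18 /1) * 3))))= 1075190854127777095598211576384 * sqrt(14) /32125919549614240795225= 125225856.81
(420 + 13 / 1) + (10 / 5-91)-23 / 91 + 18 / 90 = 343.95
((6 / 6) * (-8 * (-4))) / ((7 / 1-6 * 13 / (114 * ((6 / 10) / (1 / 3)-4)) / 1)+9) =6688 / 3409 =1.96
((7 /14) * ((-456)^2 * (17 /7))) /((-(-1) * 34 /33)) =1715472 /7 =245067.43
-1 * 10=-10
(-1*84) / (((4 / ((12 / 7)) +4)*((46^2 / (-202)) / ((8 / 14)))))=7272 / 10051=0.72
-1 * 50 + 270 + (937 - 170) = 987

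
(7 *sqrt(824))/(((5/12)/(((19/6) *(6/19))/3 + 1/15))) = 336 *sqrt(206)/25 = 192.90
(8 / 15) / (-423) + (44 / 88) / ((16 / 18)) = 56977 / 101520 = 0.56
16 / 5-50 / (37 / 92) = -22408 / 185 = -121.12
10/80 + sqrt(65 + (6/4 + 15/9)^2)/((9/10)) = 1/8 + 5 * sqrt(2701)/27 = 9.75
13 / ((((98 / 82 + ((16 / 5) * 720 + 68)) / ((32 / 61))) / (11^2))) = 2063776 / 5935361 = 0.35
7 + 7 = 14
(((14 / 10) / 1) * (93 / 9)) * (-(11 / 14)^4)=-453871 / 82320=-5.51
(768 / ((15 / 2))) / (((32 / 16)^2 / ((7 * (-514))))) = -460544 / 5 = -92108.80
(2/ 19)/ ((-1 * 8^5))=-1/ 311296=-0.00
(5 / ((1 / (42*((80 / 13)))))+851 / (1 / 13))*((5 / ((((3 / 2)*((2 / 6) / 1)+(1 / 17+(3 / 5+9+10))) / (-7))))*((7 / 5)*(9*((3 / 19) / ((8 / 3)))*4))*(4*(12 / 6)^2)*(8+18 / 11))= -91901540273760 / 9311159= -9870043.06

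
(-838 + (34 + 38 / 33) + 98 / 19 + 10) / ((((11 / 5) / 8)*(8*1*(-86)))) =1234705 / 296571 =4.16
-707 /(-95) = 707 /95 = 7.44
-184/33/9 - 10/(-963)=-19358/31779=-0.61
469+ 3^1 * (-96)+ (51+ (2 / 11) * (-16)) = 2520 / 11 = 229.09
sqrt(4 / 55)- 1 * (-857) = 2 * sqrt(55) / 55 + 857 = 857.27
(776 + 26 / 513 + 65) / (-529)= -431459 / 271377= -1.59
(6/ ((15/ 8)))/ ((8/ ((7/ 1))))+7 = 49/ 5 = 9.80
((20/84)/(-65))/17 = -1/4641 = -0.00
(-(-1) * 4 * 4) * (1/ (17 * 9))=16/ 153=0.10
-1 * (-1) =1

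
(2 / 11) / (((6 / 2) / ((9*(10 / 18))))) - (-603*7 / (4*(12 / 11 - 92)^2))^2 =151391739820327 / 528000000000000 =0.29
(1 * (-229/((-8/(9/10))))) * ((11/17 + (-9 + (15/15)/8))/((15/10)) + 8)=352431/5440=64.79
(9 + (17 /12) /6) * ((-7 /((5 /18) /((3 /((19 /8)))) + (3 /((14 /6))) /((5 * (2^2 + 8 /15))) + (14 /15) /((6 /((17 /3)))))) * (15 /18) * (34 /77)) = -67264750 /3274491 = -20.54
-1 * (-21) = 21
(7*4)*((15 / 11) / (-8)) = -105 / 22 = -4.77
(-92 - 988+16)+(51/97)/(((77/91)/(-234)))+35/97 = -1290045/1067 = -1209.04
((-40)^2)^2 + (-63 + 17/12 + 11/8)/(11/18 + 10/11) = 3082192315/1204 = 2559960.39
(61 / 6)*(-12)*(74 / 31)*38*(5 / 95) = -18056 / 31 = -582.45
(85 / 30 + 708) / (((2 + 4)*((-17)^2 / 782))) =98095 / 306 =320.57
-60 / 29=-2.07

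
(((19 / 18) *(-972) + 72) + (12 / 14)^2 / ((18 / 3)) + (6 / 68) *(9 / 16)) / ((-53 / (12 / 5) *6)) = 25425237 / 3531920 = 7.20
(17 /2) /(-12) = -0.71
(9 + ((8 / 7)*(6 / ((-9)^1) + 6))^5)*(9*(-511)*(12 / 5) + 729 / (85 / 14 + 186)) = -92927233.10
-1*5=-5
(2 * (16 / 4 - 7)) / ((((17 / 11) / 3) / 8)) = -93.18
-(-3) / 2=3 / 2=1.50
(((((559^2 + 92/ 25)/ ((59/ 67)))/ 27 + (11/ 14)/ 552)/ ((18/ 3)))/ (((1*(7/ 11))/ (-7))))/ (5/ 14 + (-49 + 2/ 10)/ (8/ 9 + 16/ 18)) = 889.35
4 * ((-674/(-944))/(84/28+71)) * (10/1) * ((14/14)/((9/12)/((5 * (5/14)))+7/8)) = 168500/565397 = 0.30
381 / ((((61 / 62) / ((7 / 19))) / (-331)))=-54732174 / 1159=-47223.62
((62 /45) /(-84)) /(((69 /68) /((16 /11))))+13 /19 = 0.66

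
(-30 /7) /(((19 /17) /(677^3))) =-158247253830 /133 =-1189828976.17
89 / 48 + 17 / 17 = 137 / 48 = 2.85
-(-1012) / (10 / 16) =8096 / 5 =1619.20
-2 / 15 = -0.13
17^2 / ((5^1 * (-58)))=-289 / 290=-1.00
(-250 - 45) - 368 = -663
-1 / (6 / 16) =-8 / 3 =-2.67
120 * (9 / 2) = 540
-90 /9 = -10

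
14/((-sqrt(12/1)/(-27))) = 109.12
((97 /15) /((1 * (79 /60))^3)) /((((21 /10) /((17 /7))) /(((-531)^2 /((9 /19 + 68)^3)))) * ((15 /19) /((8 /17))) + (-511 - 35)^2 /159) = 967210518383723520 /640676286182916087587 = 0.00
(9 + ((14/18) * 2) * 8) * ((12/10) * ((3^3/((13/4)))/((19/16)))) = 222336/1235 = 180.03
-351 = -351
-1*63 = -63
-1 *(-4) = 4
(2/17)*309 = 618/17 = 36.35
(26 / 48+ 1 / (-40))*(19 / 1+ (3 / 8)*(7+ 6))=5921 / 480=12.34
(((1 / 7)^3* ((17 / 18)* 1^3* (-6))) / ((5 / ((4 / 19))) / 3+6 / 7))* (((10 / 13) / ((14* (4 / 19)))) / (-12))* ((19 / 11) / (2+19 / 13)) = 6137 / 300315708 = 0.00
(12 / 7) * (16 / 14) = 96 / 49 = 1.96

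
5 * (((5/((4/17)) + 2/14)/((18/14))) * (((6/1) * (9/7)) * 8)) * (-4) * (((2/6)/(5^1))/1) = -9584/7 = -1369.14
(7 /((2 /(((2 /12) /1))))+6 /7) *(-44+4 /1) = -1210 /21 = -57.62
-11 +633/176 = -7.40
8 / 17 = 0.47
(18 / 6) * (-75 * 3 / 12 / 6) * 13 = -975 / 8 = -121.88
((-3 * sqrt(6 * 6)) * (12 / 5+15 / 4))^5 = -1662409853522307 / 100000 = -16624098535.22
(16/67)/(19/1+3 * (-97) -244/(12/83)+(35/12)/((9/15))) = -576/4714991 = -0.00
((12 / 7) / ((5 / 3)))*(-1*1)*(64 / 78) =-384 / 455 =-0.84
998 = 998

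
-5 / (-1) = 5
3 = 3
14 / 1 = 14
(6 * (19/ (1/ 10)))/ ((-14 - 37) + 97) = 570/ 23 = 24.78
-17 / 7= -2.43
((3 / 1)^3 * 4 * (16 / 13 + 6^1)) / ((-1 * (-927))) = 1128 / 1339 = 0.84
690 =690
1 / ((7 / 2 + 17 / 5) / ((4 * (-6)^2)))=480 / 23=20.87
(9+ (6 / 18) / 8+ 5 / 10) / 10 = 229 / 240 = 0.95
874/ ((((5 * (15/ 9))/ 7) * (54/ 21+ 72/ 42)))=21413/ 125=171.30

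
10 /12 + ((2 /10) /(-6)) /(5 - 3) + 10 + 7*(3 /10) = 155 /12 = 12.92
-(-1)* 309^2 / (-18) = -10609 / 2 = -5304.50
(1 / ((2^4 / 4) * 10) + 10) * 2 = 401 / 20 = 20.05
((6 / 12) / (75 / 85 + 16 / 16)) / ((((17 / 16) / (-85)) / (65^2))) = -359125 / 4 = -89781.25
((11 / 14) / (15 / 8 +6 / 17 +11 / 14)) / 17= 44 / 2869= 0.02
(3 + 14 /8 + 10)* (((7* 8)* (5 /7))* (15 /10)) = 885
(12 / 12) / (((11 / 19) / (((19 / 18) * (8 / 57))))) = 76 / 297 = 0.26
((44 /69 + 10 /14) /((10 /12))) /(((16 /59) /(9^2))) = 3120687 /6440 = 484.58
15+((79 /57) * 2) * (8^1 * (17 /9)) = 29183 /513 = 56.89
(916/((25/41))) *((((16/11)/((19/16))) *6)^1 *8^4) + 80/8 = 236281973786/5225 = 45221430.39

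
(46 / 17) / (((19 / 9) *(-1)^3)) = -414 / 323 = -1.28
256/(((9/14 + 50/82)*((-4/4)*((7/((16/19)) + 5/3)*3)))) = -2351104/344401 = -6.83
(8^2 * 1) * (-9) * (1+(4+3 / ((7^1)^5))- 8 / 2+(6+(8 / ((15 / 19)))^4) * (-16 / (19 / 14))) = 128687425344252032 / 1796248125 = 71642343.59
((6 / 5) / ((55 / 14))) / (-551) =-84 / 151525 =-0.00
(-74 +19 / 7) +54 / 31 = -15091 / 217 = -69.54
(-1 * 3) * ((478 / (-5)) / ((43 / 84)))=120456 / 215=560.26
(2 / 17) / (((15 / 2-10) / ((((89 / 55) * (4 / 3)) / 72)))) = -178 / 126225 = -0.00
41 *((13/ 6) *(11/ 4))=5863/ 24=244.29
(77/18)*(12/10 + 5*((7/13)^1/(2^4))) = 5.85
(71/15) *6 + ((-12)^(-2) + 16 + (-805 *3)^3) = -10141072798027/720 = -14084823330.59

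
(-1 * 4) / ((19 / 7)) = -28 / 19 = -1.47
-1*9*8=-72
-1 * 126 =-126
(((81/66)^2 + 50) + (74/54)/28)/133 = 2358029/6083154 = 0.39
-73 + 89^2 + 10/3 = 23554/3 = 7851.33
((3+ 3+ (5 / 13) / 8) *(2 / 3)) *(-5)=-3145 / 156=-20.16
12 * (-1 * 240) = -2880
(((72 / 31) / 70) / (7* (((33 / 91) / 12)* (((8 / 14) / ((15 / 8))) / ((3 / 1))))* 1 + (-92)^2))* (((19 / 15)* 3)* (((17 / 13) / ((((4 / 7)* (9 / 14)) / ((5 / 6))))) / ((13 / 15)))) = 712215 / 13968047704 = 0.00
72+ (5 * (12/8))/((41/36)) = 3222/41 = 78.59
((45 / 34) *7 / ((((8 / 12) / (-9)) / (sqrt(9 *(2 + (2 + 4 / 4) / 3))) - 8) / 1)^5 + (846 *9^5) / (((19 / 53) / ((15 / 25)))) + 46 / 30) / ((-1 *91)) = -308891761374786341218454372267397050887 / 336195023262785676622349001754896 - 700285977691544491038405 *sqrt(3) / 43814890249786604472085584188608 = -918787.43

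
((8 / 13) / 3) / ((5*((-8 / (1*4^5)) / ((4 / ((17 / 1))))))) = -1.24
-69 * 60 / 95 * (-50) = 41400 / 19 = 2178.95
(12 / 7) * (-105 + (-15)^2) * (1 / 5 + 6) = 8928 / 7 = 1275.43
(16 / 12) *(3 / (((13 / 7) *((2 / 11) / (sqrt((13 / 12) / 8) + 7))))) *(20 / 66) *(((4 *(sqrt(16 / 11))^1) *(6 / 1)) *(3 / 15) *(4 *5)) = 3062.30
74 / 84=37 / 42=0.88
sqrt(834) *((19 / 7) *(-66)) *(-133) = 23826 *sqrt(834) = 688072.44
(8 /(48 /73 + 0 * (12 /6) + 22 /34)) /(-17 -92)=-9928 /176471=-0.06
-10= -10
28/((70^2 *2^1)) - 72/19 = -25181/6650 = -3.79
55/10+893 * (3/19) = 293/2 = 146.50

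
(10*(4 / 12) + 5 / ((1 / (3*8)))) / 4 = 185 / 6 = 30.83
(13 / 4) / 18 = 0.18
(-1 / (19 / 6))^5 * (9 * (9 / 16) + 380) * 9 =-26948214 / 2476099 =-10.88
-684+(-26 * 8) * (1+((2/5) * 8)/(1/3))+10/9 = -129946/45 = -2887.69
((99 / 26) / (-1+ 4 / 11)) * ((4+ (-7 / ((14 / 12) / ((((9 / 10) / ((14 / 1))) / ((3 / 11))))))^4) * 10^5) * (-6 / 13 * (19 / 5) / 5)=23848397065746 / 14201915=1679238.12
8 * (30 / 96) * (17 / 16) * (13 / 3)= 1105 / 96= 11.51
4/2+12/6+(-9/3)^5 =-239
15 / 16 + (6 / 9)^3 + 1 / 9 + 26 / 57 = 14783 / 8208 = 1.80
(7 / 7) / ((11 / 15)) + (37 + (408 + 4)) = 4954 / 11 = 450.36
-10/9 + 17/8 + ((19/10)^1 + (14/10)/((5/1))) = 5749/1800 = 3.19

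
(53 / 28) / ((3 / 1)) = 53 / 84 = 0.63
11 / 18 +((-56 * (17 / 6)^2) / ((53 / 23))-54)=-237049 / 954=-248.48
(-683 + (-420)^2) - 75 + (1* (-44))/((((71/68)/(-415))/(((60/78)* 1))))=174534366/923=189094.65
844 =844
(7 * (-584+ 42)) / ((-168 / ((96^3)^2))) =17677280083968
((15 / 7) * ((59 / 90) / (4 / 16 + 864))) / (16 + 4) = 0.00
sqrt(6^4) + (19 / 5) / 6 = 1099 / 30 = 36.63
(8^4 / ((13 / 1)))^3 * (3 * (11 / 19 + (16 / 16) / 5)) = 15255723835392 / 208715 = 73093567.00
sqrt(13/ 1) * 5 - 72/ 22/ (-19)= 36/ 209 + 5 * sqrt(13)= 18.20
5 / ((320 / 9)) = 9 / 64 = 0.14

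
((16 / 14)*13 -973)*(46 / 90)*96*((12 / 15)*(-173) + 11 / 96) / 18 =10239382397 / 28350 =361177.51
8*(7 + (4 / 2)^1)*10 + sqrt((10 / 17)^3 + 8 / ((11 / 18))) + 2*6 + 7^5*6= 101577.65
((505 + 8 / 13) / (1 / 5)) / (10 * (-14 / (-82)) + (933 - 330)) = 1347465 / 322309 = 4.18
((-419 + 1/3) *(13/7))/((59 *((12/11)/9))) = -44902/413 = -108.72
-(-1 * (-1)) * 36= -36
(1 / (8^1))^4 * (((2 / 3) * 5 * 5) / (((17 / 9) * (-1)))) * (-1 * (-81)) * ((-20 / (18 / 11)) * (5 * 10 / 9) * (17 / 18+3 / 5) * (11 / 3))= 67.09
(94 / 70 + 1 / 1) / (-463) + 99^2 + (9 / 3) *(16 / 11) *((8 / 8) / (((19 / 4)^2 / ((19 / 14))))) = 4742191381 / 483835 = 9801.26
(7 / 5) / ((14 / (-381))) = -381 / 10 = -38.10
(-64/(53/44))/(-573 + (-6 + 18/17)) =47872/520725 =0.09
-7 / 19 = -0.37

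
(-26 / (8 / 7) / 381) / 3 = -91 / 4572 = -0.02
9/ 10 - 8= -71/ 10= -7.10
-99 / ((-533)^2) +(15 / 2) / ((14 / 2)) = 4259949 / 3977246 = 1.07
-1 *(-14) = 14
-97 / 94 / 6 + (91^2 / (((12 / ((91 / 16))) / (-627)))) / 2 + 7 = -22206860567 / 18048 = -1230433.32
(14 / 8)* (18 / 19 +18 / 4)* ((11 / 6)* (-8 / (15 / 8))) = -7084 / 95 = -74.57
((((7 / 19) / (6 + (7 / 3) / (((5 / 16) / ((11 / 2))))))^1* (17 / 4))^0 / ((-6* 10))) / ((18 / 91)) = -91 / 1080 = -0.08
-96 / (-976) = 6 / 61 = 0.10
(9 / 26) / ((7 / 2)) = 9 / 91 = 0.10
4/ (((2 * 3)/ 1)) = 2/ 3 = 0.67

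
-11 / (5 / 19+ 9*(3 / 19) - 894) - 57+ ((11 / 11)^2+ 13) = -728813 / 16954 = -42.99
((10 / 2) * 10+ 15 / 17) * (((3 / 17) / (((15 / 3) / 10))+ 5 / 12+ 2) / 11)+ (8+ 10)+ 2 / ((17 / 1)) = 30.93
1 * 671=671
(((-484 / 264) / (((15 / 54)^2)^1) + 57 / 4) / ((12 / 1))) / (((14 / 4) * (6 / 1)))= -317 / 8400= -0.04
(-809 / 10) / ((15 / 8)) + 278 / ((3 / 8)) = 52364 / 75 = 698.19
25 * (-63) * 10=-15750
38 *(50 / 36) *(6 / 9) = 950 / 27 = 35.19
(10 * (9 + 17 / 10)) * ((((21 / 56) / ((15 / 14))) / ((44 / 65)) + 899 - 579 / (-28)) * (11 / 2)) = 121303867 / 224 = 541535.12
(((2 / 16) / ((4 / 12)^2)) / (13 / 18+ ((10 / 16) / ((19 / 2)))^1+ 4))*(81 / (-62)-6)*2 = -697167 / 203050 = -3.43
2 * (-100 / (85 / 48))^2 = 1843200 / 289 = 6377.85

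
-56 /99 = -0.57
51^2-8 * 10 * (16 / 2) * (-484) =312361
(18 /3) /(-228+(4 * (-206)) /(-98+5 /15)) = -293 /10722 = -0.03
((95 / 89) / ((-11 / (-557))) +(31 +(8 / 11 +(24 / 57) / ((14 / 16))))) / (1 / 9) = 101083176 / 130207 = 776.33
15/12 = 1.25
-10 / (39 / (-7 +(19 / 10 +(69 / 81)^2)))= 2453 / 2187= 1.12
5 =5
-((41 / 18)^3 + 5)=-98081 / 5832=-16.82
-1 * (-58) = 58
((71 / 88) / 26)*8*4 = 142 / 143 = 0.99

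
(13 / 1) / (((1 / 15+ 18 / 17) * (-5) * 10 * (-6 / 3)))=663 / 5740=0.12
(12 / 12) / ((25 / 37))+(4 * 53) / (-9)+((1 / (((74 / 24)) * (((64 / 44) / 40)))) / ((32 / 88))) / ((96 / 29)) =-14.67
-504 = -504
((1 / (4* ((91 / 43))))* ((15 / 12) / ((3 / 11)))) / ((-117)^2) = 2365 / 59793552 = 0.00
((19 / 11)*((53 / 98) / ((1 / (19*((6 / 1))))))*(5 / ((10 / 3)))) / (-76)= -9063 / 4312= -2.10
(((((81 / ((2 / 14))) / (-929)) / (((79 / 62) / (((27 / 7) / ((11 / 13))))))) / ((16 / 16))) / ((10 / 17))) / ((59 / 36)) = -539392932 / 238153795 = -2.26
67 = 67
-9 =-9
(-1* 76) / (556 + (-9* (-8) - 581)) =-76 / 47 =-1.62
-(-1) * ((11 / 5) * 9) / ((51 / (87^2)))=249777 / 85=2938.55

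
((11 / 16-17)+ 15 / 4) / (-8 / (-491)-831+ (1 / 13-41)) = 427661 / 29682032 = 0.01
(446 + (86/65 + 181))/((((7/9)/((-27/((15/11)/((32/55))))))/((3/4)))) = -6979.77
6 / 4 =1.50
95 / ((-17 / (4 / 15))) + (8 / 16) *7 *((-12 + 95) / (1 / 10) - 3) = 2893.01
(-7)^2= 49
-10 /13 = -0.77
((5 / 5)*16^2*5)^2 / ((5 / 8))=2621440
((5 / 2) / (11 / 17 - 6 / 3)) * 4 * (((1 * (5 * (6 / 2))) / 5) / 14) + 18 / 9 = 67 / 161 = 0.42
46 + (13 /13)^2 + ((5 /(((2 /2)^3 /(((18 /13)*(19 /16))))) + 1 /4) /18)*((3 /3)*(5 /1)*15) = 51353 /624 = 82.30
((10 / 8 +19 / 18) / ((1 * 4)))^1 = 83 / 144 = 0.58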